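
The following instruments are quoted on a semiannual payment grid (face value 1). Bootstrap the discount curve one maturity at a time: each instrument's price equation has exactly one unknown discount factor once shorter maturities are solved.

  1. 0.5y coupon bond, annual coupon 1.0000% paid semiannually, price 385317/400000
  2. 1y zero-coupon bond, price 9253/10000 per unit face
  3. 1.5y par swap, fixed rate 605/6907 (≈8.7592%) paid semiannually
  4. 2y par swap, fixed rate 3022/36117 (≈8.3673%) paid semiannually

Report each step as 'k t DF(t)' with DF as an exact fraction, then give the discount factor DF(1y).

step 1 [0.5y] bond c/2=1/200: DF=(385317/400000 − 1/200·(0))/(1+1/200) = 1917/2000 ≈ 0.958500
step 2 [1y] zero: DF = P = 9253/10000 ≈ 0.925300
step 3 [1.5y] swap r/2=605/13814: DF=(1 − 605/13814·(0.958500+0.925300))/(1+605/13814) = 879/1000 ≈ 0.879000
step 4 [2y] swap r/2=1511/36117: DF=(1 − 1511/36117·(0.958500+0.925300+0.879000))/(1+1511/36117) = 8489/10000 ≈ 0.848900

1 1/2 1917/2000
2 1 9253/10000
3 3/2 879/1000
4 2 8489/10000
DF(1y) = 9253/10000 ≈ 0.925300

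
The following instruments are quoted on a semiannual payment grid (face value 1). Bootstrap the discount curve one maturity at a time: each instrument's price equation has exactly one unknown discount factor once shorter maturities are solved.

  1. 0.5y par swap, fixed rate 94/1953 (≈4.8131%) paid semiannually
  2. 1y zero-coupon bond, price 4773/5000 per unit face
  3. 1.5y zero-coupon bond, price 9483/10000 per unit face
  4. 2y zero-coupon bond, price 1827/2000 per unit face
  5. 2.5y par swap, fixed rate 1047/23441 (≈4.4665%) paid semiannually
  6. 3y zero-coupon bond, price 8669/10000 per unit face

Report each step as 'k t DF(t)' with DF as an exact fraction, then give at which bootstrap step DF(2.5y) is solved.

1 1/2 1953/2000
2 1 4773/5000
3 3/2 9483/10000
4 2 1827/2000
5 5/2 8953/10000
6 3 8669/10000
DF(2.5y) is solved at step 5

step 1 [0.5y] swap r/2=47/1953: DF=(1 − 47/1953·(0))/(1+47/1953) = 1953/2000 ≈ 0.976500
step 2 [1y] zero: DF = P = 4773/5000 ≈ 0.954600
step 3 [1.5y] zero: DF = P = 9483/10000 ≈ 0.948300
step 4 [2y] zero: DF = P = 1827/2000 ≈ 0.913500
step 5 [2.5y] swap r/2=1047/46882: DF=(1 − 1047/46882·(0.976500+0.954600+0.948300+0.913500))/(1+1047/46882) = 8953/10000 ≈ 0.895300
step 6 [3y] zero: DF = P = 8669/10000 ≈ 0.866900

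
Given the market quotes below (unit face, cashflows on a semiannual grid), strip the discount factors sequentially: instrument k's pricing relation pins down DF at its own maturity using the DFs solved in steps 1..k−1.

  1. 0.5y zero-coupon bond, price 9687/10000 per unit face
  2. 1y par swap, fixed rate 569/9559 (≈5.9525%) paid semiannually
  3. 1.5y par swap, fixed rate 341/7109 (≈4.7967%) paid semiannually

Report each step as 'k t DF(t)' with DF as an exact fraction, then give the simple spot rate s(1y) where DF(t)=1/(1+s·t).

1 1/2 9687/10000
2 1 9431/10000
3 3/2 4659/5000
s(1y) = (1/(9431/10000) − 1)/(1) = 569/9431 ≈ 6.0333%

step 1 [0.5y] zero: DF = P = 9687/10000 ≈ 0.968700
step 2 [1y] swap r/2=569/19118: DF=(1 − 569/19118·(0.968700))/(1+569/19118) = 9431/10000 ≈ 0.943100
step 3 [1.5y] swap r/2=341/14218: DF=(1 − 341/14218·(0.968700+0.943100))/(1+341/14218) = 4659/5000 ≈ 0.931800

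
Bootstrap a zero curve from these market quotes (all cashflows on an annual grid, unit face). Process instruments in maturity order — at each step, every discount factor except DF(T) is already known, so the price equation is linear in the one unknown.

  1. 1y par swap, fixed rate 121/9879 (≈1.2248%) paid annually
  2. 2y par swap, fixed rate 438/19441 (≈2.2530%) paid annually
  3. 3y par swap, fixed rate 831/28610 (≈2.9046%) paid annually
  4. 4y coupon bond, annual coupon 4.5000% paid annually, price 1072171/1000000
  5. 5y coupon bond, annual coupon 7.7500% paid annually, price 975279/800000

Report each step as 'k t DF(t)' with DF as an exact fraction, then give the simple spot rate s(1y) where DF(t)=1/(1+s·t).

step 1 [1y] swap r/1=121/9879: DF=(1 − 121/9879·(0))/(1+121/9879) = 9879/10000 ≈ 0.987900
step 2 [2y] swap r/1=438/19441: DF=(1 − 438/19441·(0.987900))/(1+438/19441) = 4781/5000 ≈ 0.956200
step 3 [3y] swap r/1=831/28610: DF=(1 − 831/28610·(0.987900+0.956200))/(1+831/28610) = 9169/10000 ≈ 0.916900
step 4 [4y] bond c/1=9/200: DF=(1072171/1000000 − 9/200·(0.987900+0.956200+0.916900))/(1+9/200) = 2257/2500 ≈ 0.902800
step 5 [5y] bond c/1=31/400: DF=(975279/800000 − 31/400·(0.987900+0.956200+0.916900+0.902800))/(1+31/400) = 8607/10000 ≈ 0.860700

1 1 9879/10000
2 2 4781/5000
3 3 9169/10000
4 4 2257/2500
5 5 8607/10000
s(1y) = (1/(9879/10000) − 1)/(1) = 121/9879 ≈ 1.2248%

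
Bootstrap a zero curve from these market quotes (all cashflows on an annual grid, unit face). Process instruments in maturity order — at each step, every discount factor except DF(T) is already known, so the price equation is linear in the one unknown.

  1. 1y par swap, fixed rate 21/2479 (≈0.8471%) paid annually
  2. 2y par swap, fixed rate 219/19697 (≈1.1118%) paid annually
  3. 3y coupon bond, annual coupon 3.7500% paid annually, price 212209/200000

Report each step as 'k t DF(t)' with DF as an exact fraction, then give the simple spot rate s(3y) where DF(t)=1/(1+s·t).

step 1 [1y] swap r/1=21/2479: DF=(1 − 21/2479·(0))/(1+21/2479) = 2479/2500 ≈ 0.991600
step 2 [2y] swap r/1=219/19697: DF=(1 − 219/19697·(0.991600))/(1+219/19697) = 9781/10000 ≈ 0.978100
step 3 [3y] bond c/1=3/80: DF=(212209/200000 − 3/80·(0.991600+0.978100))/(1+3/80) = 1903/2000 ≈ 0.951500

1 1 2479/2500
2 2 9781/10000
3 3 1903/2000
s(3y) = (1/(1903/2000) − 1)/(3) = 97/5709 ≈ 1.6991%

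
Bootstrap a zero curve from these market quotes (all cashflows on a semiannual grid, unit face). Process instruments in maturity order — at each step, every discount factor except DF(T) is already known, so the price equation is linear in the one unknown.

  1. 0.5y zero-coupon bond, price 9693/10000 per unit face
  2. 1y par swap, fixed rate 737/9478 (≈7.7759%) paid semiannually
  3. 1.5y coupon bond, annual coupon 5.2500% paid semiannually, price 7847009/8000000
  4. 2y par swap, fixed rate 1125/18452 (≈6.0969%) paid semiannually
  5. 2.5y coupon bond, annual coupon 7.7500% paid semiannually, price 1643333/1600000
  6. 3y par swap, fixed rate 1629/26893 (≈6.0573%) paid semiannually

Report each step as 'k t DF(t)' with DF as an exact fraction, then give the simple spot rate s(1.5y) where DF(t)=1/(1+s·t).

step 1 [0.5y] zero: DF = P = 9693/10000 ≈ 0.969300
step 2 [1y] swap r/2=737/18956: DF=(1 − 737/18956·(0.969300))/(1+737/18956) = 9263/10000 ≈ 0.926300
step 3 [1.5y] bond c/2=21/800: DF=(7847009/8000000 − 21/800·(0.969300+0.926300))/(1+21/800) = 9073/10000 ≈ 0.907300
step 4 [2y] swap r/2=1125/36904: DF=(1 − 1125/36904·(0.969300+0.926300+0.907300))/(1+1125/36904) = 71/80 ≈ 0.887500
step 5 [2.5y] bond c/2=31/800: DF=(1643333/1600000 − 31/800·(0.969300+0.926300+0.907300+0.887500))/(1+31/800) = 8511/10000 ≈ 0.851100
step 6 [3y] swap r/2=1629/53786: DF=(1 − 1629/53786·(0.969300+0.926300+0.907300+0.887500+0.851100))/(1+1629/53786) = 8371/10000 ≈ 0.837100

1 1/2 9693/10000
2 1 9263/10000
3 3/2 9073/10000
4 2 71/80
5 5/2 8511/10000
6 3 8371/10000
s(1.5y) = (1/(9073/10000) − 1)/(3/2) = 618/9073 ≈ 6.8114%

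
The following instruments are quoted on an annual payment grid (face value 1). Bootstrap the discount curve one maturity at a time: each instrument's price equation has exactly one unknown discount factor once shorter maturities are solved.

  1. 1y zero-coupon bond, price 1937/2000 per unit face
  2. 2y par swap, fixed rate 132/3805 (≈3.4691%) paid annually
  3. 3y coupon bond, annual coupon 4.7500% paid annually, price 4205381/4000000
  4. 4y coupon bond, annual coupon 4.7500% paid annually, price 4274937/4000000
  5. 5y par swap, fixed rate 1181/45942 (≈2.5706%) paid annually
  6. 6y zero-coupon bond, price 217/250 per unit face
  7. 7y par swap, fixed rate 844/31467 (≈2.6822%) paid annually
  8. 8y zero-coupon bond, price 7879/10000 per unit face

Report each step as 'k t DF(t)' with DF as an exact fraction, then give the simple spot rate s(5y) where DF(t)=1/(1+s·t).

1 1 1937/2000
2 2 467/500
3 3 4587/5000
4 4 2231/2500
5 5 8819/10000
6 6 217/250
7 7 1039/1250
8 8 7879/10000
s(5y) = (1/(8819/10000) − 1)/(5) = 1181/44095 ≈ 2.6783%

step 1 [1y] zero: DF = P = 1937/2000 ≈ 0.968500
step 2 [2y] swap r/1=132/3805: DF=(1 − 132/3805·(0.968500))/(1+132/3805) = 467/500 ≈ 0.934000
step 3 [3y] bond c/1=19/400: DF=(4205381/4000000 − 19/400·(0.968500+0.934000))/(1+19/400) = 4587/5000 ≈ 0.917400
step 4 [4y] bond c/1=19/400: DF=(4274937/4000000 − 19/400·(0.968500+0.934000+0.917400))/(1+19/400) = 2231/2500 ≈ 0.892400
step 5 [5y] swap r/1=1181/45942: DF=(1 − 1181/45942·(0.968500+0.934000+0.917400+0.892400))/(1+1181/45942) = 8819/10000 ≈ 0.881900
step 6 [6y] zero: DF = P = 217/250 ≈ 0.868000
step 7 [7y] swap r/1=844/31467: DF=(1 − 844/31467·(0.968500+0.934000+0.917400+0.892400+0.881900+0.868000))/(1+844/31467) = 1039/1250 ≈ 0.831200
step 8 [8y] zero: DF = P = 7879/10000 ≈ 0.787900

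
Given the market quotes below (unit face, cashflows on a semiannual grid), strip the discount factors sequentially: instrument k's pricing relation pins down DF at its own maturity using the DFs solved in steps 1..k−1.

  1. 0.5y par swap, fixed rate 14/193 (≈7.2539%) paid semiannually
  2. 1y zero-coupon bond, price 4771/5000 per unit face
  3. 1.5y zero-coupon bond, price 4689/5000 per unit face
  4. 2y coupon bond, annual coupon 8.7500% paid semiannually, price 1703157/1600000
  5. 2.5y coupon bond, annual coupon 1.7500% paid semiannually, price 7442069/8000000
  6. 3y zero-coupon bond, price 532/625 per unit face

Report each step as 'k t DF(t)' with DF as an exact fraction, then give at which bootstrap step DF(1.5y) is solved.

step 1 [0.5y] swap r/2=7/193: DF=(1 − 7/193·(0))/(1+7/193) = 193/200 ≈ 0.965000
step 2 [1y] zero: DF = P = 4771/5000 ≈ 0.954200
step 3 [1.5y] zero: DF = P = 4689/5000 ≈ 0.937800
step 4 [2y] bond c/2=7/160: DF=(1703157/1600000 − 7/160·(0.965000+0.954200+0.937800))/(1+7/160) = 9001/10000 ≈ 0.900100
step 5 [2.5y] bond c/2=7/800: DF=(7442069/8000000 − 7/800·(0.965000+0.954200+0.937800+0.900100))/(1+7/800) = 556/625 ≈ 0.889600
step 6 [3y] zero: DF = P = 532/625 ≈ 0.851200

1 1/2 193/200
2 1 4771/5000
3 3/2 4689/5000
4 2 9001/10000
5 5/2 556/625
6 3 532/625
DF(1.5y) is solved at step 3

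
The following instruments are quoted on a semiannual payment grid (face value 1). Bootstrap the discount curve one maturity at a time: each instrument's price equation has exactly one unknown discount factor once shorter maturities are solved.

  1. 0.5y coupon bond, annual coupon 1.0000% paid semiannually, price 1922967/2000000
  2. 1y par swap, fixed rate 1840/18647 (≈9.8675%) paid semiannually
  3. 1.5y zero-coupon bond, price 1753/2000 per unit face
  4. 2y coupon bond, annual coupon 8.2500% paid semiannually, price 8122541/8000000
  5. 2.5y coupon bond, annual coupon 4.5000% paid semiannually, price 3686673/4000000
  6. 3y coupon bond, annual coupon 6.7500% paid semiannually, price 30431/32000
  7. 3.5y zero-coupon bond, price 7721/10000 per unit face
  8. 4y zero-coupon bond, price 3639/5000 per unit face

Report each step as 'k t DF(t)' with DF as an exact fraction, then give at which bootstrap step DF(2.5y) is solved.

1 1/2 9567/10000
2 1 227/250
3 3/2 1753/2000
4 2 1733/2000
5 5/2 411/500
6 3 7753/10000
7 7/2 7721/10000
8 4 3639/5000
DF(2.5y) is solved at step 5

step 1 [0.5y] bond c/2=1/200: DF=(1922967/2000000 − 1/200·(0))/(1+1/200) = 9567/10000 ≈ 0.956700
step 2 [1y] swap r/2=920/18647: DF=(1 − 920/18647·(0.956700))/(1+920/18647) = 227/250 ≈ 0.908000
step 3 [1.5y] zero: DF = P = 1753/2000 ≈ 0.876500
step 4 [2y] bond c/2=33/800: DF=(8122541/8000000 − 33/800·(0.956700+0.908000+0.876500))/(1+33/800) = 1733/2000 ≈ 0.866500
step 5 [2.5y] bond c/2=9/400: DF=(3686673/4000000 − 9/400·(0.956700+0.908000+0.876500+0.866500))/(1+9/400) = 411/500 ≈ 0.822000
step 6 [3y] bond c/2=27/800: DF=(30431/32000 − 27/800·(0.956700+0.908000+0.876500+0.866500+0.822000))/(1+27/800) = 7753/10000 ≈ 0.775300
step 7 [3.5y] zero: DF = P = 7721/10000 ≈ 0.772100
step 8 [4y] zero: DF = P = 3639/5000 ≈ 0.727800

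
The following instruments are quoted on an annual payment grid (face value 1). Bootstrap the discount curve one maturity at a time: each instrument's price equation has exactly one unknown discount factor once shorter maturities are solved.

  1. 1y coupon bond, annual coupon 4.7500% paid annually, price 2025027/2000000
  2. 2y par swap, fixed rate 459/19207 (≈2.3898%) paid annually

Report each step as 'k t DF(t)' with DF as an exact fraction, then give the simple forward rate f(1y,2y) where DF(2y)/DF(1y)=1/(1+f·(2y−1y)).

step 1 [1y] bond c/1=19/400: DF=(2025027/2000000 − 19/400·(0))/(1+19/400) = 4833/5000 ≈ 0.966600
step 2 [2y] swap r/1=459/19207: DF=(1 − 459/19207·(0.966600))/(1+459/19207) = 9541/10000 ≈ 0.954100

1 1 4833/5000
2 2 9541/10000
f(1y,2y) = ((4833/5000)/(9541/10000) − 1)/(1) = 125/9541 ≈ 1.3101%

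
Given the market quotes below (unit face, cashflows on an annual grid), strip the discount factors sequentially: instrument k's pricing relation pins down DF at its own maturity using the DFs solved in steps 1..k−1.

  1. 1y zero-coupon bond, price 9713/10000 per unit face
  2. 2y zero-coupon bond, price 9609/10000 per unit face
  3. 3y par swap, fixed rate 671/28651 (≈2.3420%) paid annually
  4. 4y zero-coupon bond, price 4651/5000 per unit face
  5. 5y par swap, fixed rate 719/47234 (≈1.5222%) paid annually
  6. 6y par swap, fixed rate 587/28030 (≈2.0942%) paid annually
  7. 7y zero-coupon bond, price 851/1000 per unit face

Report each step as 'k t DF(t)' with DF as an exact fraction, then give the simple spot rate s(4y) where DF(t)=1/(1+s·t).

step 1 [1y] zero: DF = P = 9713/10000 ≈ 0.971300
step 2 [2y] zero: DF = P = 9609/10000 ≈ 0.960900
step 3 [3y] swap r/1=671/28651: DF=(1 − 671/28651·(0.971300+0.960900))/(1+671/28651) = 9329/10000 ≈ 0.932900
step 4 [4y] zero: DF = P = 4651/5000 ≈ 0.930200
step 5 [5y] swap r/1=719/47234: DF=(1 − 719/47234·(0.971300+0.960900+0.932900+0.930200))/(1+719/47234) = 9281/10000 ≈ 0.928100
step 6 [6y] swap r/1=587/28030: DF=(1 − 587/28030·(0.971300+0.960900+0.932900+0.930200+0.928100))/(1+587/28030) = 4413/5000 ≈ 0.882600
step 7 [7y] zero: DF = P = 851/1000 ≈ 0.851000

1 1 9713/10000
2 2 9609/10000
3 3 9329/10000
4 4 4651/5000
5 5 9281/10000
6 6 4413/5000
7 7 851/1000
s(4y) = (1/(4651/5000) − 1)/(4) = 349/18604 ≈ 1.8759%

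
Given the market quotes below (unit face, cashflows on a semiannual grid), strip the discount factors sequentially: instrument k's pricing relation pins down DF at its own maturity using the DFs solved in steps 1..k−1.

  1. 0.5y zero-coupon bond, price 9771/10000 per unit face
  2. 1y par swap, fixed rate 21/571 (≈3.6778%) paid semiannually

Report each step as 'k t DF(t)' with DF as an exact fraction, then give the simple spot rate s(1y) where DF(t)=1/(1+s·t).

1 1/2 9771/10000
2 1 9643/10000
s(1y) = (1/(9643/10000) − 1)/(1) = 357/9643 ≈ 3.7022%

step 1 [0.5y] zero: DF = P = 9771/10000 ≈ 0.977100
step 2 [1y] swap r/2=21/1142: DF=(1 − 21/1142·(0.977100))/(1+21/1142) = 9643/10000 ≈ 0.964300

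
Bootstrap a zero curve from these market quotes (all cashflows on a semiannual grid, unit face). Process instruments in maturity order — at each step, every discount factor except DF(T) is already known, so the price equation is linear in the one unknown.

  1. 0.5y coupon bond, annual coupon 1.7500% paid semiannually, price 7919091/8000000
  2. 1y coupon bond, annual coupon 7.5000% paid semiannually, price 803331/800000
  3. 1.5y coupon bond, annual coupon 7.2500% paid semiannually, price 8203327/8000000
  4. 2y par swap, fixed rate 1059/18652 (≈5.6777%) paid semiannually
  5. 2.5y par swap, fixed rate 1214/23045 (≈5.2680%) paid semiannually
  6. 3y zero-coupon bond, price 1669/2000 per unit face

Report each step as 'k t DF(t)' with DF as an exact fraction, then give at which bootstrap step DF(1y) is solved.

step 1 [0.5y] bond c/2=7/800: DF=(7919091/8000000 − 7/800·(0))/(1+7/800) = 9813/10000 ≈ 0.981300
step 2 [1y] bond c/2=3/80: DF=(803331/800000 − 3/80·(0.981300))/(1+3/80) = 2331/2500 ≈ 0.932400
step 3 [1.5y] bond c/2=29/800: DF=(8203327/8000000 − 29/800·(0.981300+0.932400))/(1+29/800) = 4613/5000 ≈ 0.922600
step 4 [2y] swap r/2=1059/37304: DF=(1 − 1059/37304·(0.981300+0.932400+0.922600))/(1+1059/37304) = 8941/10000 ≈ 0.894100
step 5 [2.5y] swap r/2=607/23045: DF=(1 − 607/23045·(0.981300+0.932400+0.922600+0.894100))/(1+607/23045) = 4393/5000 ≈ 0.878600
step 6 [3y] zero: DF = P = 1669/2000 ≈ 0.834500

1 1/2 9813/10000
2 1 2331/2500
3 3/2 4613/5000
4 2 8941/10000
5 5/2 4393/5000
6 3 1669/2000
DF(1y) is solved at step 2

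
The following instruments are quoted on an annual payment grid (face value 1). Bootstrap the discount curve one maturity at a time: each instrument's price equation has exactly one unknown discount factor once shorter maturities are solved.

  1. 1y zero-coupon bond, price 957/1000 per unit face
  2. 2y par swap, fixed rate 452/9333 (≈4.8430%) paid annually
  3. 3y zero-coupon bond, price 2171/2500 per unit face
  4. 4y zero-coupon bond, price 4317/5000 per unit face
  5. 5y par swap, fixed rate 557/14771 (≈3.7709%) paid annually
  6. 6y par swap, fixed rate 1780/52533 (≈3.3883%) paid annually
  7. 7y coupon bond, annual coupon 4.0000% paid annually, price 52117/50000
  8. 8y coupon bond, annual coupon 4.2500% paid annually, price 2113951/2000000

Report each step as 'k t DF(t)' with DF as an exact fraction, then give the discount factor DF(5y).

step 1 [1y] zero: DF = P = 957/1000 ≈ 0.957000
step 2 [2y] swap r/1=452/9333: DF=(1 − 452/9333·(0.957000))/(1+452/9333) = 1137/1250 ≈ 0.909600
step 3 [3y] zero: DF = P = 2171/2500 ≈ 0.868400
step 4 [4y] zero: DF = P = 4317/5000 ≈ 0.863400
step 5 [5y] swap r/1=557/14771: DF=(1 − 557/14771·(0.957000+0.909600+0.868400+0.863400))/(1+557/14771) = 8329/10000 ≈ 0.832900
step 6 [6y] swap r/1=1780/52533: DF=(1 − 1780/52533·(0.957000+0.909600+0.868400+0.863400+0.832900))/(1+1780/52533) = 411/500 ≈ 0.822000
step 7 [7y] bond c/1=1/25: DF=(52117/50000 − 1/25·(0.957000+0.909600+0.868400+0.863400+0.832900+0.822000))/(1+1/25) = 4001/5000 ≈ 0.800200
step 8 [8y] bond c/1=17/400: DF=(2113951/2000000 − 17/400·(0.957000+0.909600+0.868400+0.863400+0.832900+0.822000+0.800200))/(1+17/400) = 7671/10000 ≈ 0.767100

1 1 957/1000
2 2 1137/1250
3 3 2171/2500
4 4 4317/5000
5 5 8329/10000
6 6 411/500
7 7 4001/5000
8 8 7671/10000
DF(5y) = 8329/10000 ≈ 0.832900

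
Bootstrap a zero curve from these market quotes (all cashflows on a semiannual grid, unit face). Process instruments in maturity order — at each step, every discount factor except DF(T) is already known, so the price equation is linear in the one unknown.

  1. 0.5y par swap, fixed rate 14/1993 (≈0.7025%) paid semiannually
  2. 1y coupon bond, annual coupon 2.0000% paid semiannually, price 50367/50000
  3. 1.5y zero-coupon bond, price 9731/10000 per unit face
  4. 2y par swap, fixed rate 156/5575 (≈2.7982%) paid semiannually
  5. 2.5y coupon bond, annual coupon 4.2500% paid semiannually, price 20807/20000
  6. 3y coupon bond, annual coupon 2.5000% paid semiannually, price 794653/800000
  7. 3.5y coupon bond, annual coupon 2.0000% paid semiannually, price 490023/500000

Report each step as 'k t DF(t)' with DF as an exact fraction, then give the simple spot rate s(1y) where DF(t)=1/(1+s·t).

step 1 [0.5y] swap r/2=7/1993: DF=(1 − 7/1993·(0))/(1+7/1993) = 1993/2000 ≈ 0.996500
step 2 [1y] bond c/2=1/100: DF=(50367/50000 − 1/100·(0.996500))/(1+1/100) = 79/80 ≈ 0.987500
step 3 [1.5y] zero: DF = P = 9731/10000 ≈ 0.973100
step 4 [2y] swap r/2=78/5575: DF=(1 − 78/5575·(0.996500+0.987500+0.973100))/(1+78/5575) = 4727/5000 ≈ 0.945400
step 5 [2.5y] bond c/2=17/800: DF=(20807/20000 − 17/800·(0.996500+0.987500+0.973100+0.945400))/(1+17/800) = 15/16 ≈ 0.937500
step 6 [3y] bond c/2=1/80: DF=(794653/800000 − 1/80·(0.996500+0.987500+0.973100+0.945400+0.937500))/(1+1/80) = 9213/10000 ≈ 0.921300
step 7 [3.5y] bond c/2=1/100: DF=(490023/500000 − 1/100·(0.996500+0.987500+0.973100+0.945400+0.937500+0.921300))/(1+1/100) = 9133/10000 ≈ 0.913300

1 1/2 1993/2000
2 1 79/80
3 3/2 9731/10000
4 2 4727/5000
5 5/2 15/16
6 3 9213/10000
7 7/2 9133/10000
s(1y) = (1/(79/80) − 1)/(1) = 1/79 ≈ 1.2658%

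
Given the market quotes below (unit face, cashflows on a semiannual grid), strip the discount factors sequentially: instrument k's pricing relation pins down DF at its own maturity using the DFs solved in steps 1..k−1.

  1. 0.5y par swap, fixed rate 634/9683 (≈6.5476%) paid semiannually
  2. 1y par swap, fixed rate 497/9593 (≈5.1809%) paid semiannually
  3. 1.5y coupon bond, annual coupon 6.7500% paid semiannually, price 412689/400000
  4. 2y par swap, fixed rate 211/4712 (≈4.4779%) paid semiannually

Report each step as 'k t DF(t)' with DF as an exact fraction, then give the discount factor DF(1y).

1 1/2 9683/10000
2 1 9503/10000
3 3/2 4677/5000
4 2 2289/2500
DF(1y) = 9503/10000 ≈ 0.950300

step 1 [0.5y] swap r/2=317/9683: DF=(1 − 317/9683·(0))/(1+317/9683) = 9683/10000 ≈ 0.968300
step 2 [1y] swap r/2=497/19186: DF=(1 − 497/19186·(0.968300))/(1+497/19186) = 9503/10000 ≈ 0.950300
step 3 [1.5y] bond c/2=27/800: DF=(412689/400000 − 27/800·(0.968300+0.950300))/(1+27/800) = 4677/5000 ≈ 0.935400
step 4 [2y] swap r/2=211/9424: DF=(1 − 211/9424·(0.968300+0.950300+0.935400))/(1+211/9424) = 2289/2500 ≈ 0.915600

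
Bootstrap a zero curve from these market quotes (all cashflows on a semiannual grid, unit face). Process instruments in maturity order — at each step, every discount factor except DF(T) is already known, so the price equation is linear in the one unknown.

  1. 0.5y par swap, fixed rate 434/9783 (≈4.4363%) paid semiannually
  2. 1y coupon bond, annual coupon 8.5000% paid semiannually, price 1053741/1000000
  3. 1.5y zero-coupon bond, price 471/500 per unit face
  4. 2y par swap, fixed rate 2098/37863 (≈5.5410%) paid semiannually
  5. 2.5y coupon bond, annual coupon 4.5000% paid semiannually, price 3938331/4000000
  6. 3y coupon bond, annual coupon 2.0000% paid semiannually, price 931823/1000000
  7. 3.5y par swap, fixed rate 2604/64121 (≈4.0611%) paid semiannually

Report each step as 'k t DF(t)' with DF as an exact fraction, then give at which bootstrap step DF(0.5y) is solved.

1 1/2 9783/10000
2 1 9709/10000
3 3/2 471/500
4 2 8951/10000
5 5/2 2199/2500
6 3 2191/2500
7 7/2 4349/5000
DF(0.5y) is solved at step 1

step 1 [0.5y] swap r/2=217/9783: DF=(1 − 217/9783·(0))/(1+217/9783) = 9783/10000 ≈ 0.978300
step 2 [1y] bond c/2=17/400: DF=(1053741/1000000 − 17/400·(0.978300))/(1+17/400) = 9709/10000 ≈ 0.970900
step 3 [1.5y] zero: DF = P = 471/500 ≈ 0.942000
step 4 [2y] swap r/2=1049/37863: DF=(1 − 1049/37863·(0.978300+0.970900+0.942000))/(1+1049/37863) = 8951/10000 ≈ 0.895100
step 5 [2.5y] bond c/2=9/400: DF=(3938331/4000000 − 9/400·(0.978300+0.970900+0.942000+0.895100))/(1+9/400) = 2199/2500 ≈ 0.879600
step 6 [3y] bond c/2=1/100: DF=(931823/1000000 − 1/100·(0.978300+0.970900+0.942000+0.895100+0.879600))/(1+1/100) = 2191/2500 ≈ 0.876400
step 7 [3.5y] swap r/2=1302/64121: DF=(1 − 1302/64121·(0.978300+0.970900+0.942000+0.895100+0.879600+0.876400))/(1+1302/64121) = 4349/5000 ≈ 0.869800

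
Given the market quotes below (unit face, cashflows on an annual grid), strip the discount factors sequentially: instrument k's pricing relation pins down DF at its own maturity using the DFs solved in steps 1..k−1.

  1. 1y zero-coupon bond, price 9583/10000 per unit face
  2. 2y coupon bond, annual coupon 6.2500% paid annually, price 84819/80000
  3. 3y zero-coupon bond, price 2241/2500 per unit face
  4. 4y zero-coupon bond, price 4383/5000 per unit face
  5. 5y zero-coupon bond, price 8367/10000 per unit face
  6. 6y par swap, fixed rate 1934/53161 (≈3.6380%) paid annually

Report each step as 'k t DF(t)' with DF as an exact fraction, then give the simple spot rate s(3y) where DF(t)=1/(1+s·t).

1 1 9583/10000
2 2 1883/2000
3 3 2241/2500
4 4 4383/5000
5 5 8367/10000
6 6 4033/5000
s(3y) = (1/(2241/2500) − 1)/(3) = 259/6723 ≈ 3.8524%

step 1 [1y] zero: DF = P = 9583/10000 ≈ 0.958300
step 2 [2y] bond c/1=1/16: DF=(84819/80000 − 1/16·(0.958300))/(1+1/16) = 1883/2000 ≈ 0.941500
step 3 [3y] zero: DF = P = 2241/2500 ≈ 0.896400
step 4 [4y] zero: DF = P = 4383/5000 ≈ 0.876600
step 5 [5y] zero: DF = P = 8367/10000 ≈ 0.836700
step 6 [6y] swap r/1=1934/53161: DF=(1 − 1934/53161·(0.958300+0.941500+0.896400+0.876600+0.836700))/(1+1934/53161) = 4033/5000 ≈ 0.806600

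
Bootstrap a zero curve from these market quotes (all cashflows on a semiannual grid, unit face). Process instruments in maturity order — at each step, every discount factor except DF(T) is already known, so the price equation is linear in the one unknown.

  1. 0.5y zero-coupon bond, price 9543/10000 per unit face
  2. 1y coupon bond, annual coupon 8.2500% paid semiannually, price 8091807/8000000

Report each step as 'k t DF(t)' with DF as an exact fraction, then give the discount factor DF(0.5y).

1 1/2 9543/10000
2 1 1167/1250
DF(0.5y) = 9543/10000 ≈ 0.954300

step 1 [0.5y] zero: DF = P = 9543/10000 ≈ 0.954300
step 2 [1y] bond c/2=33/800: DF=(8091807/8000000 − 33/800·(0.954300))/(1+33/800) = 1167/1250 ≈ 0.933600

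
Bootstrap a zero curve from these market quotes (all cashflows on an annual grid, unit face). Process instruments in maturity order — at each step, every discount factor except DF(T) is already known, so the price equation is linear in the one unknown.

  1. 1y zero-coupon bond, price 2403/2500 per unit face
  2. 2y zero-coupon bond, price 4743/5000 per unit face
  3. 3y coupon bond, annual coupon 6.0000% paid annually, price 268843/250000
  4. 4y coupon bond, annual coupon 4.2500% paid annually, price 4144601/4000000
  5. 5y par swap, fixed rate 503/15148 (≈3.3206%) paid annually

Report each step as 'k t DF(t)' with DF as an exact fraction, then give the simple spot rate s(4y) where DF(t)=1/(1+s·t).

step 1 [1y] zero: DF = P = 2403/2500 ≈ 0.961200
step 2 [2y] zero: DF = P = 4743/5000 ≈ 0.948600
step 3 [3y] bond c/1=3/50: DF=(268843/250000 − 3/50·(0.961200+0.948600))/(1+3/50) = 1133/1250 ≈ 0.906400
step 4 [4y] bond c/1=17/400: DF=(4144601/4000000 − 17/400·(0.961200+0.948600+0.906400))/(1+17/400) = 8791/10000 ≈ 0.879100
step 5 [5y] swap r/1=503/15148: DF=(1 − 503/15148·(0.961200+0.948600+0.906400+0.879100))/(1+503/15148) = 8491/10000 ≈ 0.849100

1 1 2403/2500
2 2 4743/5000
3 3 1133/1250
4 4 8791/10000
5 5 8491/10000
s(4y) = (1/(8791/10000) − 1)/(4) = 1209/35164 ≈ 3.4382%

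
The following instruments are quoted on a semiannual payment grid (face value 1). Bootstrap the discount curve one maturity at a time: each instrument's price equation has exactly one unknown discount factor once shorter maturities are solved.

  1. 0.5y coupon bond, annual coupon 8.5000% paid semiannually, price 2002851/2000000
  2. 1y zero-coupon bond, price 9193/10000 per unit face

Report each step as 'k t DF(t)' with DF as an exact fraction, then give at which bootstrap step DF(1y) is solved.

1 1/2 4803/5000
2 1 9193/10000
DF(1y) is solved at step 2

step 1 [0.5y] bond c/2=17/400: DF=(2002851/2000000 − 17/400·(0))/(1+17/400) = 4803/5000 ≈ 0.960600
step 2 [1y] zero: DF = P = 9193/10000 ≈ 0.919300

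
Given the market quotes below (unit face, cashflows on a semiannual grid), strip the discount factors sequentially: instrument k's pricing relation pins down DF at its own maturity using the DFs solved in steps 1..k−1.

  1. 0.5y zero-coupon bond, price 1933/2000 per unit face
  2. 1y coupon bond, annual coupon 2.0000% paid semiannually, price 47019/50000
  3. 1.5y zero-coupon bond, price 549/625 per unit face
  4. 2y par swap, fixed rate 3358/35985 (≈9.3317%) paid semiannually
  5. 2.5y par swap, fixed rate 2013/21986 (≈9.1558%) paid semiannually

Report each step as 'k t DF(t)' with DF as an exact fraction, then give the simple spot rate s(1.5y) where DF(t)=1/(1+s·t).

1 1/2 1933/2000
2 1 1843/2000
3 3/2 549/625
4 2 8321/10000
5 5/2 7987/10000
s(1.5y) = (1/(549/625) − 1)/(3/2) = 152/1647 ≈ 9.2289%

step 1 [0.5y] zero: DF = P = 1933/2000 ≈ 0.966500
step 2 [1y] bond c/2=1/100: DF=(47019/50000 − 1/100·(0.966500))/(1+1/100) = 1843/2000 ≈ 0.921500
step 3 [1.5y] zero: DF = P = 549/625 ≈ 0.878400
step 4 [2y] swap r/2=1679/35985: DF=(1 − 1679/35985·(0.966500+0.921500+0.878400))/(1+1679/35985) = 8321/10000 ≈ 0.832100
step 5 [2.5y] swap r/2=2013/43972: DF=(1 − 2013/43972·(0.966500+0.921500+0.878400+0.832100))/(1+2013/43972) = 7987/10000 ≈ 0.798700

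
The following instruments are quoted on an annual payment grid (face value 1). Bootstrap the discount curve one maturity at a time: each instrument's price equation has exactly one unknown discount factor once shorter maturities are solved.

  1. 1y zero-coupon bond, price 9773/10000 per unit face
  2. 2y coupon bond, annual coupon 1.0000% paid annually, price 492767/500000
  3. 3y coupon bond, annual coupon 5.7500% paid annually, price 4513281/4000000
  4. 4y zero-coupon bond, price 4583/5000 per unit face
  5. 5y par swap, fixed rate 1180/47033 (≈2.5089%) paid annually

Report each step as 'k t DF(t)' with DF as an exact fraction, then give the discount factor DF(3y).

1 1 9773/10000
2 2 9661/10000
3 3 9613/10000
4 4 4583/5000
5 5 441/500
DF(3y) = 9613/10000 ≈ 0.961300

step 1 [1y] zero: DF = P = 9773/10000 ≈ 0.977300
step 2 [2y] bond c/1=1/100: DF=(492767/500000 − 1/100·(0.977300))/(1+1/100) = 9661/10000 ≈ 0.966100
step 3 [3y] bond c/1=23/400: DF=(4513281/4000000 − 23/400·(0.977300+0.966100))/(1+23/400) = 9613/10000 ≈ 0.961300
step 4 [4y] zero: DF = P = 4583/5000 ≈ 0.916600
step 5 [5y] swap r/1=1180/47033: DF=(1 − 1180/47033·(0.977300+0.966100+0.961300+0.916600))/(1+1180/47033) = 441/500 ≈ 0.882000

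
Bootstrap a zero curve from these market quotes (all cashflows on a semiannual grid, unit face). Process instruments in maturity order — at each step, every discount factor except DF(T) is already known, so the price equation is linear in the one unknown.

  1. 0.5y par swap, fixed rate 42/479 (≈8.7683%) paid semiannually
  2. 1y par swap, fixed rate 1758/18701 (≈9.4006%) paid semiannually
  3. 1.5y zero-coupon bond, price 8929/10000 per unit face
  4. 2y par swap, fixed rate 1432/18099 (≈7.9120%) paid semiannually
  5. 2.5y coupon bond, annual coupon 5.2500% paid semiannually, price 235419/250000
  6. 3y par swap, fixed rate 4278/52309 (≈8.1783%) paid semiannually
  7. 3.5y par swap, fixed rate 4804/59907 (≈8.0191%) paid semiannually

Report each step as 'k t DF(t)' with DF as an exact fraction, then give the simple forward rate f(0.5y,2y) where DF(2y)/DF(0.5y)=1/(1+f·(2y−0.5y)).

1 1/2 479/500
2 1 9121/10000
3 3/2 8929/10000
4 2 1071/1250
5 5/2 33/40
6 3 7861/10000
7 7/2 3799/5000
f(0.5y,2y) = ((479/500)/(1071/1250) − 1)/(3/2) = 253/3213 ≈ 7.8743%

step 1 [0.5y] swap r/2=21/479: DF=(1 − 21/479·(0))/(1+21/479) = 479/500 ≈ 0.958000
step 2 [1y] swap r/2=879/18701: DF=(1 − 879/18701·(0.958000))/(1+879/18701) = 9121/10000 ≈ 0.912100
step 3 [1.5y] zero: DF = P = 8929/10000 ≈ 0.892900
step 4 [2y] swap r/2=716/18099: DF=(1 − 716/18099·(0.958000+0.912100+0.892900))/(1+716/18099) = 1071/1250 ≈ 0.856800
step 5 [2.5y] bond c/2=21/800: DF=(235419/250000 − 21/800·(0.958000+0.912100+0.892900+0.856800))/(1+21/800) = 33/40 ≈ 0.825000
step 6 [3y] swap r/2=2139/52309: DF=(1 − 2139/52309·(0.958000+0.912100+0.892900+0.856800+0.825000))/(1+2139/52309) = 7861/10000 ≈ 0.786100
step 7 [3.5y] swap r/2=2402/59907: DF=(1 − 2402/59907·(0.958000+0.912100+0.892900+0.856800+0.825000+0.786100))/(1+2402/59907) = 3799/5000 ≈ 0.759800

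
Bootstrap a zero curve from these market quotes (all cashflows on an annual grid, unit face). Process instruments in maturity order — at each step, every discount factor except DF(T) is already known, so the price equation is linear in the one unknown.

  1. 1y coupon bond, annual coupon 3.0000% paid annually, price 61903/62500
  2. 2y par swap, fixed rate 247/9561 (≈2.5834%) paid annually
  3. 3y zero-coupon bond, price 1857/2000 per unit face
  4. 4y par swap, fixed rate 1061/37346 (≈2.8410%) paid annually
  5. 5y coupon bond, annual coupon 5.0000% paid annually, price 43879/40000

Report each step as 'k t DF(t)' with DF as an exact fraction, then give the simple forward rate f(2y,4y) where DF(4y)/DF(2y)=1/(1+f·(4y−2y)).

step 1 [1y] bond c/1=3/100: DF=(61903/62500 − 3/100·(0))/(1+3/100) = 601/625 ≈ 0.961600
step 2 [2y] swap r/1=247/9561: DF=(1 − 247/9561·(0.961600))/(1+247/9561) = 4753/5000 ≈ 0.950600
step 3 [3y] zero: DF = P = 1857/2000 ≈ 0.928500
step 4 [4y] swap r/1=1061/37346: DF=(1 − 1061/37346·(0.961600+0.950600+0.928500))/(1+1061/37346) = 8939/10000 ≈ 0.893900
step 5 [5y] bond c/1=1/20: DF=(43879/40000 − 1/20·(0.961600+0.950600+0.928500+0.893900))/(1+1/20) = 8669/10000 ≈ 0.866900

1 1 601/625
2 2 4753/5000
3 3 1857/2000
4 4 8939/10000
5 5 8669/10000
f(2y,4y) = ((4753/5000)/(8939/10000) − 1)/(2) = 81/2554 ≈ 3.1715%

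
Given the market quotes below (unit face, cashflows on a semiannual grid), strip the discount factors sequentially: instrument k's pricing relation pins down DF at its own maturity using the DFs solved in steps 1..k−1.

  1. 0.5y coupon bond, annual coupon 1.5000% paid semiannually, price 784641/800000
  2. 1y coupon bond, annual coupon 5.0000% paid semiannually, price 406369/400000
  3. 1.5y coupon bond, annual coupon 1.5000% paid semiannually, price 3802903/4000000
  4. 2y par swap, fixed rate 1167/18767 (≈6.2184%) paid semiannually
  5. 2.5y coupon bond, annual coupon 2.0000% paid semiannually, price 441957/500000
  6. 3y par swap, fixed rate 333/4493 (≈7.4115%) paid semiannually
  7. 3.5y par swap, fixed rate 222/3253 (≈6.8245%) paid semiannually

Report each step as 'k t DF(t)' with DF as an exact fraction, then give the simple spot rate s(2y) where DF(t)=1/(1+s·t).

step 1 [0.5y] bond c/2=3/400: DF=(784641/800000 − 3/400·(0))/(1+3/400) = 1947/2000 ≈ 0.973500
step 2 [1y] bond c/2=1/40: DF=(406369/400000 − 1/40·(0.973500))/(1+1/40) = 4837/5000 ≈ 0.967400
step 3 [1.5y] bond c/2=3/400: DF=(3802903/4000000 − 3/400·(0.973500+0.967400))/(1+3/400) = 2323/2500 ≈ 0.929200
step 4 [2y] swap r/2=1167/37534: DF=(1 − 1167/37534·(0.973500+0.967400+0.929200))/(1+1167/37534) = 8833/10000 ≈ 0.883300
step 5 [2.5y] bond c/2=1/100: DF=(441957/500000 − 1/100·(0.973500+0.967400+0.929200+0.883300))/(1+1/100) = 419/500 ≈ 0.838000
step 6 [3y] swap r/2=333/8986: DF=(1 − 333/8986·(0.973500+0.967400+0.929200+0.883300+0.838000))/(1+333/8986) = 4001/5000 ≈ 0.800200
step 7 [3.5y] swap r/2=111/3253: DF=(1 − 111/3253·(0.973500+0.967400+0.929200+0.883300+0.838000+0.800200))/(1+111/3253) = 7891/10000 ≈ 0.789100

1 1/2 1947/2000
2 1 4837/5000
3 3/2 2323/2500
4 2 8833/10000
5 5/2 419/500
6 3 4001/5000
7 7/2 7891/10000
s(2y) = (1/(8833/10000) − 1)/(2) = 1167/17666 ≈ 6.6059%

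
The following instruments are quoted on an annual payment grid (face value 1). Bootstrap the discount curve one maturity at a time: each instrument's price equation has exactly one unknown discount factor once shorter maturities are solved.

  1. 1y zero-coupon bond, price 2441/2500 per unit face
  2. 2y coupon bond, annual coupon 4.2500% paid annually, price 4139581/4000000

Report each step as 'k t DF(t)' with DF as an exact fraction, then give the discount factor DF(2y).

1 1 2441/2500
2 2 9529/10000
DF(2y) = 9529/10000 ≈ 0.952900

step 1 [1y] zero: DF = P = 2441/2500 ≈ 0.976400
step 2 [2y] bond c/1=17/400: DF=(4139581/4000000 − 17/400·(0.976400))/(1+17/400) = 9529/10000 ≈ 0.952900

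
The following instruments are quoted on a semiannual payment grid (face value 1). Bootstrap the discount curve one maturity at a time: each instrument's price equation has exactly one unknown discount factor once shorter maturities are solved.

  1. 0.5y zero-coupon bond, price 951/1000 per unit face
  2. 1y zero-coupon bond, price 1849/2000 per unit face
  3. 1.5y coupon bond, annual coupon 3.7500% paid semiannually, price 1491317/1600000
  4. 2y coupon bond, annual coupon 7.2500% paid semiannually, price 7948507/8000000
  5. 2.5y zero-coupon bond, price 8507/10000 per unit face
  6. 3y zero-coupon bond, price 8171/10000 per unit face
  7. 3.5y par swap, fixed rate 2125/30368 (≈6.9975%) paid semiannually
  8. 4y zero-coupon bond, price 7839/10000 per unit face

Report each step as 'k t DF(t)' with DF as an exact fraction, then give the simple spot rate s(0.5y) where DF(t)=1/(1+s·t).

1 1/2 951/1000
2 1 1849/2000
3 3/2 2201/2500
4 2 539/625
5 5/2 8507/10000
6 3 8171/10000
7 7/2 63/80
8 4 7839/10000
s(0.5y) = (1/(951/1000) − 1)/(1/2) = 98/951 ≈ 10.3049%

step 1 [0.5y] zero: DF = P = 951/1000 ≈ 0.951000
step 2 [1y] zero: DF = P = 1849/2000 ≈ 0.924500
step 3 [1.5y] bond c/2=3/160: DF=(1491317/1600000 − 3/160·(0.951000+0.924500))/(1+3/160) = 2201/2500 ≈ 0.880400
step 4 [2y] bond c/2=29/800: DF=(7948507/8000000 − 29/800·(0.951000+0.924500+0.880400))/(1+29/800) = 539/625 ≈ 0.862400
step 5 [2.5y] zero: DF = P = 8507/10000 ≈ 0.850700
step 6 [3y] zero: DF = P = 8171/10000 ≈ 0.817100
step 7 [3.5y] swap r/2=2125/60736: DF=(1 − 2125/60736·(0.951000+0.924500+0.880400+0.862400+0.850700+0.817100))/(1+2125/60736) = 63/80 ≈ 0.787500
step 8 [4y] zero: DF = P = 7839/10000 ≈ 0.783900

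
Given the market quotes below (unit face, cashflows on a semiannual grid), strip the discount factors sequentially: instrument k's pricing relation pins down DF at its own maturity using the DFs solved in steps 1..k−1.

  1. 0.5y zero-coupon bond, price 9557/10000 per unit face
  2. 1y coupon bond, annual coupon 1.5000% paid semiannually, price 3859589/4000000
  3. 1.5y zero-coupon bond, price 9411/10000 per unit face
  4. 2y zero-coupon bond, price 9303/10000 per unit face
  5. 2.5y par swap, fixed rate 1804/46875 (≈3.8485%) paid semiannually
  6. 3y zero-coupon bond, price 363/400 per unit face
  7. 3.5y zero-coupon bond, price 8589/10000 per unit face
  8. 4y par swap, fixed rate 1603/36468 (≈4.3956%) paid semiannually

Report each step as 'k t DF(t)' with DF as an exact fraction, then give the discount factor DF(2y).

1 1/2 9557/10000
2 1 4753/5000
3 3/2 9411/10000
4 2 9303/10000
5 5/2 4549/5000
6 3 363/400
7 7/2 8589/10000
8 4 8397/10000
DF(2y) = 9303/10000 ≈ 0.930300

step 1 [0.5y] zero: DF = P = 9557/10000 ≈ 0.955700
step 2 [1y] bond c/2=3/400: DF=(3859589/4000000 − 3/400·(0.955700))/(1+3/400) = 4753/5000 ≈ 0.950600
step 3 [1.5y] zero: DF = P = 9411/10000 ≈ 0.941100
step 4 [2y] zero: DF = P = 9303/10000 ≈ 0.930300
step 5 [2.5y] swap r/2=902/46875: DF=(1 − 902/46875·(0.955700+0.950600+0.941100+0.930300))/(1+902/46875) = 4549/5000 ≈ 0.909800
step 6 [3y] zero: DF = P = 363/400 ≈ 0.907500
step 7 [3.5y] zero: DF = P = 8589/10000 ≈ 0.858900
step 8 [4y] swap r/2=1603/72936: DF=(1 − 1603/72936·(0.955700+0.950600+0.941100+0.930300+0.909800+0.907500+0.858900))/(1+1603/72936) = 8397/10000 ≈ 0.839700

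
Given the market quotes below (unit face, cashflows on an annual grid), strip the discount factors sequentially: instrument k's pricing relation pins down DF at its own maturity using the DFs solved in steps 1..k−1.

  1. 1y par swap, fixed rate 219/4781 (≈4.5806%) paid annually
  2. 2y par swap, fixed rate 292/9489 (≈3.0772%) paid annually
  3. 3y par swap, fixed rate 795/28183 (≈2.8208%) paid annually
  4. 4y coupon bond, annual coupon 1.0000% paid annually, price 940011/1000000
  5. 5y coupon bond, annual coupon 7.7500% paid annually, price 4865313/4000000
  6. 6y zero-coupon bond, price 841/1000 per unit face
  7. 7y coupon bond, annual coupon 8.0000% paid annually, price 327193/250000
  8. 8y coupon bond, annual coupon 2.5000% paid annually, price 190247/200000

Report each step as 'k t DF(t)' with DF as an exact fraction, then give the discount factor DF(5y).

step 1 [1y] swap r/1=219/4781: DF=(1 − 219/4781·(0))/(1+219/4781) = 4781/5000 ≈ 0.956200
step 2 [2y] swap r/1=292/9489: DF=(1 − 292/9489·(0.956200))/(1+292/9489) = 1177/1250 ≈ 0.941600
step 3 [3y] swap r/1=795/28183: DF=(1 − 795/28183·(0.956200+0.941600))/(1+795/28183) = 1841/2000 ≈ 0.920500
step 4 [4y] bond c/1=1/100: DF=(940011/1000000 − 1/100·(0.956200+0.941600+0.920500))/(1+1/100) = 2257/2500 ≈ 0.902800
step 5 [5y] bond c/1=31/400: DF=(4865313/4000000 − 31/400·(0.956200+0.941600+0.920500+0.902800))/(1+31/400) = 2153/2500 ≈ 0.861200
step 6 [6y] zero: DF = P = 841/1000 ≈ 0.841000
step 7 [7y] bond c/1=2/25: DF=(327193/250000 − 2/25·(0.956200+0.941600+0.920500+0.902800+0.861200+0.841000))/(1+2/25) = 8101/10000 ≈ 0.810100
step 8 [8y] bond c/1=1/40: DF=(190247/200000 − 1/40·(0.956200+0.941600+0.920500+0.902800+0.861200+0.841000+0.810100))/(1+1/40) = 97/125 ≈ 0.776000

1 1 4781/5000
2 2 1177/1250
3 3 1841/2000
4 4 2257/2500
5 5 2153/2500
6 6 841/1000
7 7 8101/10000
8 8 97/125
DF(5y) = 2153/2500 ≈ 0.861200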